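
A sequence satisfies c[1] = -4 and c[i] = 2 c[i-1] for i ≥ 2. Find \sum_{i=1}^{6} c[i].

-252

c[2] = 2·(-4) = -8
c[3] = 2·(-8) = -16
c[4] = 2·(-16) = -32
c[5] = 2·(-32) = -64
c[6] = 2·(-64) = -128
Sum = (-4) + (-8) + (-16) + (-32) + (-64) + (-128) = -252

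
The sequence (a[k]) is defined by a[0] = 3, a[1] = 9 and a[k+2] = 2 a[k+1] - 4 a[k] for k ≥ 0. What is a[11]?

-3072

a[2] = 2(9) - 4(3) = 6
a[3] = 2(6) - 4(9) = -24
a[4] = 2(-24) - 4(6) = -72
a[5] = 2(-72) - 4(-24) = -48
a[6] = 2(-48) - 4(-72) = 192
a[7] = 2(192) - 4(-48) = 576
a[8] = 2(576) - 4(192) = 384
a[9] = 2(384) - 4(576) = -1536
a[10] = 2(-1536) - 4(384) = -4608
a[11] = 2(-4608) - 4(-1536) = -3072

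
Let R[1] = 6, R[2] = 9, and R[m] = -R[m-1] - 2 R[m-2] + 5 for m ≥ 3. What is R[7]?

R[3] = -9 - 2·6 + 5 = -16
R[4] = -(-16) - 2·9 + 5 = 3
R[5] = -3 - 2·(-16) + 5 = 34
R[6] = -34 - 2·3 + 5 = -35
R[7] = -(-35) - 2·34 + 5 = -28

-28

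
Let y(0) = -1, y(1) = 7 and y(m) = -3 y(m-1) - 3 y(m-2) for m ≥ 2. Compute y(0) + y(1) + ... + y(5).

y(2) = -3*7 - 3*(-1) = -18
y(3) = -3*(-18) - 3*7 = 33
y(4) = -3*33 - 3*(-18) = -45
y(5) = -3*(-45) - 3*33 = 36
Sum = (-1) + 7 + (-18) + 33 + (-45) + 36 = 12

12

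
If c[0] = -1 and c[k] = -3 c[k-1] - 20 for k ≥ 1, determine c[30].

The fixed point is -20/(1 + 3) = -5, so c[k] + 5 = -3(c[k-1] + 5).
Hence c[k] = 4·(-3)^k - 5.
c[30] = 4·(-3)^{30} - 5 = 4·205891132094649 - 5 = 823564528378591.

823564528378591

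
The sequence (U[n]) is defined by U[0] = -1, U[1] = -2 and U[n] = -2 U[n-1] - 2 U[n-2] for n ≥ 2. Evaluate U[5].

8

U[2] = -2·(-2) - 2·(-1) = 6
U[3] = -2·6 - 2·(-2) = -8
U[4] = -2·(-8) - 2·6 = 4
U[5] = -2·4 - 2·(-8) = 8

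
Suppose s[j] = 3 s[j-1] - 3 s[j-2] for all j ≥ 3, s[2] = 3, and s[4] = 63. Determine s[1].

-5

Let s[1] = v.
s[3] = 9 - 3v
s[4] = 18 - 9v
So 18 - 9v = 63, giving v = -5.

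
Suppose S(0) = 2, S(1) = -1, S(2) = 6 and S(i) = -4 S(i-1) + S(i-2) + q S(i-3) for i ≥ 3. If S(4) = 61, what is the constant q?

S(3) = -25 + 2q
S(4) = 106 - 9q
So 106 - 9q = 61, giving q = 5.

5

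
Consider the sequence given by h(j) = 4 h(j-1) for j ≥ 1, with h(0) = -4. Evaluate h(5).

-4096

h(1) = 4(-4) = -16
h(2) = 4(-16) = -64
h(3) = 4(-64) = -256
h(4) = 4(-256) = -1024
h(5) = 4(-1024) = -4096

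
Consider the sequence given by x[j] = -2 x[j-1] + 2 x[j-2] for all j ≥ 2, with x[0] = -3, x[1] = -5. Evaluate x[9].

-6864

x[2] = -2·(-5) + 2·(-3) = 4
x[3] = -2·4 + 2·(-5) = -18
x[4] = -2·(-18) + 2·4 = 44
x[5] = -2·44 + 2·(-18) = -124
x[6] = -2·(-124) + 2·44 = 336
x[7] = -2·336 + 2·(-124) = -920
x[8] = -2·(-920) + 2·336 = 2512
x[9] = -2·2512 + 2·(-920) = -6864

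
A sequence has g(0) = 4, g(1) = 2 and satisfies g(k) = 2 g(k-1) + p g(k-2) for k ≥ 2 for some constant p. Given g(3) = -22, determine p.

g(2) = 4 + 4p
g(3) = 8 + 10p
So 8 + 10p = -22, giving p = -3.

-3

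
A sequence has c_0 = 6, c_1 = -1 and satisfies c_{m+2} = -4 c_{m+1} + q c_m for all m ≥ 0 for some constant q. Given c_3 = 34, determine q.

c_2 = 4 + 6q
c_3 = -16 - 25q
So -16 - 25q = 34, giving q = -2.

-2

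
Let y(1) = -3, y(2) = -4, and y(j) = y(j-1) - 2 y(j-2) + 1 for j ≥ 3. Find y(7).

y(3) = (-4) - 2·(-3) + 1 = 3
y(4) = 3 - 2·(-4) + 1 = 12
y(5) = 12 - 2·3 + 1 = 7
y(6) = 7 - 2·12 + 1 = -16
y(7) = (-16) - 2·7 + 1 = -29

-29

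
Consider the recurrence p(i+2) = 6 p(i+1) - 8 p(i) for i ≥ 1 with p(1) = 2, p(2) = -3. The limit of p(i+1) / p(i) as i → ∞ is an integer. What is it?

4

The characteristic equation is r^2 - 6r + 8 = 0, which factors as (r - 4)(r - 2) = 0.
So the roots are 4 and 2. Since |4| > |2| and the coefficient of 4^i is non-zero, the ratio tends to 4.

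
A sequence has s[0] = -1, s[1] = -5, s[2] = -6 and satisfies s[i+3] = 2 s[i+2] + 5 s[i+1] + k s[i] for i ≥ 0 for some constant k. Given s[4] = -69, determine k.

-5

s[3] = -37 - k
s[4] = -104 - 7k
So -104 - 7k = -69, giving k = -5.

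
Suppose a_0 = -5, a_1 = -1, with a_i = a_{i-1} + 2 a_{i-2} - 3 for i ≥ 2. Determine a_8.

-770

a_2 = (-1) + 2(-5) - 3 = -14
a_3 = (-14) + 2(-1) - 3 = -19
a_4 = (-19) + 2(-14) - 3 = -50
a_5 = (-50) + 2(-19) - 3 = -91
a_6 = (-91) + 2(-50) - 3 = -194
a_7 = (-194) + 2(-91) - 3 = -379
a_8 = (-379) + 2(-194) - 3 = -770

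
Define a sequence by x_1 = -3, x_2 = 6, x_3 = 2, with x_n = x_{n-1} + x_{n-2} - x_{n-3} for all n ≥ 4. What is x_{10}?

26

x_4 = 2 + 6 - (-3) = 11
x_5 = 11 + 2 - 6 = 7
x_6 = 7 + 11 - 2 = 16
x_7 = 16 + 7 - 11 = 12
x_8 = 12 + 16 - 7 = 21
x_9 = 21 + 12 - 16 = 17
x_{10} = 17 + 21 - 12 = 26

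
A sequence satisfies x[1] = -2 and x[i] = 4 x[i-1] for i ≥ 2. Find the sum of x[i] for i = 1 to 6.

x[2] = 4*(-2) = -8
x[3] = 4*(-8) = -32
x[4] = 4*(-32) = -128
x[5] = 4*(-128) = -512
x[6] = 4*(-512) = -2048
Sum = (-2) + (-8) + (-32) + (-128) + (-512) + (-2048) = -2730

-2730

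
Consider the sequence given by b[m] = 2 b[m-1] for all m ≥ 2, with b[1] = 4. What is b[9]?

1024

b[2] = 2·4 = 8
b[3] = 2·8 = 16
b[4] = 2·16 = 32
b[5] = 2·32 = 64
b[6] = 2·64 = 128
b[7] = 2·128 = 256
b[8] = 2·256 = 512
b[9] = 2·512 = 1024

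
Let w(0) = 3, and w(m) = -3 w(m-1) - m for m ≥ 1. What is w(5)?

-776

w(1) = -3*3 - 1 = -10
w(2) = -3*(-10) - 2 = 28
w(3) = -3*28 - 3 = -87
w(4) = -3*(-87) - 4 = 257
w(5) = -3*257 - 5 = -776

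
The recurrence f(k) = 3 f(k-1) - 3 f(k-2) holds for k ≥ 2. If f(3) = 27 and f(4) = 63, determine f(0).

-5

Rearranging, f(k-2) = (f(k) - 3 f(k-1)) / -3.
f(2) = (63 - 3*27) / -3 = -18/-3 = 6
f(1) = (27 - 3*6) / -3 = 9/-3 = -3
f(0) = (6 - 3*(-3)) / -3 = 15/-3 = -5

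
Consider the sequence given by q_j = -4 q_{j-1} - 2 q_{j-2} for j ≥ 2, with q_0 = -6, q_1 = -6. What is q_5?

q_2 = -4·(-6) - 2·(-6) = 36
q_3 = -4·36 - 2·(-6) = -132
q_4 = -4·(-132) - 2·36 = 456
q_5 = -4·456 - 2·(-132) = -1560

-1560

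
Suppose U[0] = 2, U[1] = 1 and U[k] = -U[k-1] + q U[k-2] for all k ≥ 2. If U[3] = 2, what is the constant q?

U[2] = -1 + 2q
U[3] = 1 - q
So 1 - q = 2, giving q = -1.

-1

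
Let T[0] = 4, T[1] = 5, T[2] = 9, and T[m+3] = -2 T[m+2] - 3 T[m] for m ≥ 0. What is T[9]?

T[3] = -2(9) - 3(4) = -30
T[4] = -2(-30) - 3(5) = 45
T[5] = -2(45) - 3(9) = -117
T[6] = -2(-117) - 3(-30) = 324
T[7] = -2(324) - 3(45) = -783
T[8] = -2(-783) - 3(-117) = 1917
T[9] = -2(1917) - 3(324) = -4806

-4806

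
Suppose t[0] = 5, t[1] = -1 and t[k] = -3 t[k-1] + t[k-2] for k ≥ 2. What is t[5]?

-274

t[2] = -3·(-1) + 5 = 8
t[3] = -3·8 + (-1) = -25
t[4] = -3·(-25) + 8 = 83
t[5] = -3·83 + (-25) = -274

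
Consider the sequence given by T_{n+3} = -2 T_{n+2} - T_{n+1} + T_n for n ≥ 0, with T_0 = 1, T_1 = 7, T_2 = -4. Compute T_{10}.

-106

T_3 = -2·(-4) - 7 + 1 = 2
T_4 = -2·2 - (-4) + 7 = 7
T_5 = -2·7 - 2 + (-4) = -20
T_6 = -2·(-20) - 7 + 2 = 35
T_7 = -2·35 - (-20) + 7 = -43
T_8 = -2·(-43) - 35 + (-20) = 31
T_9 = -2·31 - (-43) + 35 = 16
T_{10} = -2·16 - 31 + (-43) = -106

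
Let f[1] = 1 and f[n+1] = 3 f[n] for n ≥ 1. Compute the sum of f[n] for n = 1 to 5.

f[2] = 3·1 = 3
f[3] = 3·3 = 9
f[4] = 3·9 = 27
f[5] = 3·27 = 81
Sum = 1 + 3 + 9 + 27 + 81 = 121

121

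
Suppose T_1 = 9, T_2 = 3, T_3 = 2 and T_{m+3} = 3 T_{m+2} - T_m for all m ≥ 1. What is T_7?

T_4 = 3(2) - 9 = -3
T_5 = 3(-3) - 3 = -12
T_6 = 3(-12) - 2 = -38
T_7 = 3(-38) - (-3) = -111

-111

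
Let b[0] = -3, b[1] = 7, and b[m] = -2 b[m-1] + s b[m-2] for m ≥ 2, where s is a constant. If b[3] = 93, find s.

5

b[2] = -14 - 3s
b[3] = 28 + 13s
So 28 + 13s = 93, giving s = 5.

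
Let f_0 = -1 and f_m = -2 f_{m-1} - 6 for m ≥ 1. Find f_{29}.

-536870914

The fixed point is -6/(1 + 2) = -2, so f_m + 2 = -2(f_{m-1} + 2).
Hence f_m = 1·(-2)^m - 2.
f_{29} = 1·(-2)^{29} - 2 = 1·-536870912 - 2 = -536870914.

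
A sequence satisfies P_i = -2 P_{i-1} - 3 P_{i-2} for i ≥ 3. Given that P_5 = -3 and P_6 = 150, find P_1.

-7

Rearranging, P_{i-2} = (P_i + 2 P_{i-1}) / -3.
P_4 = (150 + 2*(-3)) / -3 = 144/-3 = -48
P_3 = (-3 + 2*(-48)) / -3 = -99/-3 = 33
P_2 = (-48 + 2*33) / -3 = 18/-3 = -6
P_1 = (33 + 2*(-6)) / -3 = 21/-3 = -7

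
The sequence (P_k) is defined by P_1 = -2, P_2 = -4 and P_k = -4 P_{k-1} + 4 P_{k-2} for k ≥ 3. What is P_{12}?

-13774848

P_3 = -4*(-4) + 4*(-2) = 8
P_4 = -4*8 + 4*(-4) = -48
P_5 = -4*(-48) + 4*8 = 224
P_6 = -4*224 + 4*(-48) = -1088
P_7 = -4*(-1088) + 4*224 = 5248
P_8 = -4*5248 + 4*(-1088) = -25344
P_9 = -4*(-25344) + 4*5248 = 122368
P_{10} = -4*122368 + 4*(-25344) = -590848
P_{11} = -4*(-590848) + 4*122368 = 2852864
P_{12} = -4*2852864 + 4*(-590848) = -13774848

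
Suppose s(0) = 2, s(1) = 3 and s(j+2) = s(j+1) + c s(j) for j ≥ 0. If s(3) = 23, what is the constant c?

s(2) = 3 + 2c
s(3) = 3 + 5c
So 3 + 5c = 23, giving c = 4.

4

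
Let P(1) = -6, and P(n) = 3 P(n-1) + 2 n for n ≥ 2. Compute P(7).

P(2) = 3*(-6) + 4 = -14
P(3) = 3*(-14) + 6 = -36
P(4) = 3*(-36) + 8 = -100
P(5) = 3*(-100) + 10 = -290
P(6) = 3*(-290) + 12 = -858
P(7) = 3*(-858) + 14 = -2560

-2560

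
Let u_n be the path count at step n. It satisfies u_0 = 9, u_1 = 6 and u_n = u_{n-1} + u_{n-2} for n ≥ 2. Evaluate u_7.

150

u_2 = 6 + 9 = 15
u_3 = 15 + 6 = 21
u_4 = 21 + 15 = 36
u_5 = 36 + 21 = 57
u_6 = 57 + 36 = 93
u_7 = 93 + 57 = 150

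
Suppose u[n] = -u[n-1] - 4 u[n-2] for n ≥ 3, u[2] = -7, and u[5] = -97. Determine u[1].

Let u[1] = x.
u[3] = 7 - 4x
u[4] = 21 + 4x
u[5] = -49 + 12x
So -49 + 12x = -97, giving x = -4.

-4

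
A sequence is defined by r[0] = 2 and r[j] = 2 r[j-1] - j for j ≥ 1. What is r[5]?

7

r[1] = 2(2) - 1 = 3
r[2] = 2(3) - 2 = 4
r[3] = 2(4) - 3 = 5
r[4] = 2(5) - 4 = 6
r[5] = 2(6) - 5 = 7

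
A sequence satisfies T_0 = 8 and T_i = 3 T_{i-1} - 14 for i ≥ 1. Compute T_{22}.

31381059616

The fixed point is -14/(1 - 3) = 7, so T_i - 7 = 3(T_{i-1} - 7).
Hence T_i = 1·3^i + 7.
T_{22} = 1·3^{22} + 7 = 1·31381059609 + 7 = 31381059616.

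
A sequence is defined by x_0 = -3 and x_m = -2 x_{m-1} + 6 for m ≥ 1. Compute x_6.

x_1 = -2*(-3) + 6 = 12
x_2 = -2*12 + 6 = -18
x_3 = -2*(-18) + 6 = 42
x_4 = -2*42 + 6 = -78
x_5 = -2*(-78) + 6 = 162
x_6 = -2*162 + 6 = -318

-318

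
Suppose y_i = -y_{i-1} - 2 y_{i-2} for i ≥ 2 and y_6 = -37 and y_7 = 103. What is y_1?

Rearranging, y_{i-2} = (y_i + y_{i-1}) / -2.
y_5 = (103 + (-37)) / -2 = 66/-2 = -33
y_4 = (-37 + (-33)) / -2 = -70/-2 = 35
y_3 = (-33 + 35) / -2 = 2/-2 = -1
y_2 = (35 + (-1)) / -2 = 34/-2 = -17
y_1 = (-1 + (-17)) / -2 = -18/-2 = 9

9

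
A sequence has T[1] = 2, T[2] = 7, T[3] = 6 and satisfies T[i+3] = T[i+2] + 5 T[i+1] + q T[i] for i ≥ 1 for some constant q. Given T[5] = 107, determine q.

T[4] = 41 + 2q
T[5] = 71 + 9q
So 71 + 9q = 107, giving q = 4.

4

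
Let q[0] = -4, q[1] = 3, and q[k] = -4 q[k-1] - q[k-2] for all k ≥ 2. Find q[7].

q[2] = -4(3) - (-4) = -8
q[3] = -4(-8) - 3 = 29
q[4] = -4(29) - (-8) = -108
q[5] = -4(-108) - 29 = 403
q[6] = -4(403) - (-108) = -1504
q[7] = -4(-1504) - 403 = 5613

5613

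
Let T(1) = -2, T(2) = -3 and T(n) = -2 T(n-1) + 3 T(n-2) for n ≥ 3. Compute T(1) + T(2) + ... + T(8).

-428

T(3) = -2(-3) + 3(-2) = 0
T(4) = -2(0) + 3(-3) = -9
T(5) = -2(-9) + 3(0) = 18
T(6) = -2(18) + 3(-9) = -63
T(7) = -2(-63) + 3(18) = 180
T(8) = -2(180) + 3(-63) = -549
Sum = (-2) + (-3) + 0 + (-9) + 18 + (-63) + 180 + (-549) = -428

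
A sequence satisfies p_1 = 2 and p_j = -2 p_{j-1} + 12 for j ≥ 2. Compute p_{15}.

The fixed point is 12/(1 + 2) = 4, so p_j - 4 = -2(p_{j-1} - 4).
Hence p_j = -2·(-2)^{j-1} + 4.
p_{15} = -2·(-2)^{14} + 4 = -2·16384 + 4 = -32764.

-32764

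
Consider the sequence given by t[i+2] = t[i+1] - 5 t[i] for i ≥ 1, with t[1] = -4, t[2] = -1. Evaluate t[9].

t[3] = (-1) - 5·(-4) = 19
t[4] = 19 - 5·(-1) = 24
t[5] = 24 - 5·19 = -71
t[6] = (-71) - 5·24 = -191
t[7] = (-191) - 5·(-71) = 164
t[8] = 164 - 5·(-191) = 1119
t[9] = 1119 - 5·164 = 299

299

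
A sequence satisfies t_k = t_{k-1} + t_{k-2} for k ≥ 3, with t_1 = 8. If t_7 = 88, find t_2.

6

Let t_2 = z.
t_3 = 8 + z
t_4 = 8 + 2z
t_5 = 16 + 3z
t_6 = 24 + 5z
t_7 = 40 + 8z
So 40 + 8z = 88, giving z = 6.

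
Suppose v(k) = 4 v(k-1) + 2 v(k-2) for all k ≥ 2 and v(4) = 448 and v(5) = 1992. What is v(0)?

Rearranging, v(k-2) = (v(k) - 4 v(k-1)) / 2.
v(3) = (1992 - 4*448) / 2 = 200/2 = 100
v(2) = (448 - 4*100) / 2 = 48/2 = 24
v(1) = (100 - 4*24) / 2 = 4/2 = 2
v(0) = (24 - 4*2) / 2 = 16/2 = 8

8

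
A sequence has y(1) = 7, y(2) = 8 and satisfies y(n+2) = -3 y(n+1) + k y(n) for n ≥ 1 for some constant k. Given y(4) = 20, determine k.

4

y(3) = -24 + 7k
y(4) = 72 - 13k
So 72 - 13k = 20, giving k = 4.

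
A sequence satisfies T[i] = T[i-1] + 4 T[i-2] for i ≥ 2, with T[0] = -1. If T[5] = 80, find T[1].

4

Let T[1] = v.
T[2] = -4 + v
T[3] = -4 + 5v
T[4] = -20 + 9v
T[5] = -36 + 29v
So -36 + 29v = 80, giving v = 4.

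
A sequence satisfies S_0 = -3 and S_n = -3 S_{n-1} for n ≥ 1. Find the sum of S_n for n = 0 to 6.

-1641

S_1 = -3·(-3) = 9
S_2 = -3·9 = -27
S_3 = -3·(-27) = 81
S_4 = -3·81 = -243
S_5 = -3·(-243) = 729
S_6 = -3·729 = -2187
Sum = (-3) + 9 + (-27) + 81 + (-243) + 729 + (-2187) = -1641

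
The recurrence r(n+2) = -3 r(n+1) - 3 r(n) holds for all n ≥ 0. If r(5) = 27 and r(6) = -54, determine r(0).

Rearranging, r(n-2) = (r(n) + 3 r(n-1)) / -3.
r(4) = (-54 + 3*27) / -3 = 27/-3 = -9
r(3) = (27 + 3*(-9)) / -3 = 0/-3 = 0
r(2) = (-9 + 3*0) / -3 = -9/-3 = 3
r(1) = (0 + 3*3) / -3 = 9/-3 = -3
r(0) = (3 + 3*(-3)) / -3 = -6/-3 = 2

2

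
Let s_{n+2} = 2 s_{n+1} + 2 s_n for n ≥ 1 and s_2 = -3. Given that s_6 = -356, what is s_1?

-7

Let s_1 = z.
s_3 = -6 + 2z
s_4 = -18 + 4z
s_5 = -48 + 12z
s_6 = -132 + 32z
So -132 + 32z = -356, giving z = -7.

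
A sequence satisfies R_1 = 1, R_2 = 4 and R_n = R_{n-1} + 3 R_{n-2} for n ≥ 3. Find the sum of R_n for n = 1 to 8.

893

R_3 = 4 + 3·1 = 7
R_4 = 7 + 3·4 = 19
R_5 = 19 + 3·7 = 40
R_6 = 40 + 3·19 = 97
R_7 = 97 + 3·40 = 217
R_8 = 217 + 3·97 = 508
Sum = 1 + 4 + 7 + 19 + 40 + 97 + 217 + 508 = 893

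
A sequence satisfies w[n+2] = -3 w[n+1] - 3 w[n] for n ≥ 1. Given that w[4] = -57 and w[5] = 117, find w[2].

Rearranging, w[n-2] = (w[n] + 3 w[n-1]) / -3.
w[3] = (117 + 3·(-57)) / -3 = -54/-3 = 18
w[2] = (-57 + 3·18) / -3 = -3/-3 = 1

1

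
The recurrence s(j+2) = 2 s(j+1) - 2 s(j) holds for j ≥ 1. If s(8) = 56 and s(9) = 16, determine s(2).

-5

Rearranging, s(j-2) = (s(j) - 2 s(j-1)) / -2.
s(7) = (16 - 2·56) / -2 = -96/-2 = 48
s(6) = (56 - 2·48) / -2 = -40/-2 = 20
s(5) = (48 - 2·20) / -2 = 8/-2 = -4
s(4) = (20 - 2·(-4)) / -2 = 28/-2 = -14
s(3) = (-4 - 2·(-14)) / -2 = 24/-2 = -12
s(2) = (-14 - 2·(-12)) / -2 = 10/-2 = -5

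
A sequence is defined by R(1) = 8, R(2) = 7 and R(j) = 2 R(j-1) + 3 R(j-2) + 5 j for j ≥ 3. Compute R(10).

R(3) = 2(7) + 3(8) + 15 = 53
R(4) = 2(53) + 3(7) + 20 = 147
R(5) = 2(147) + 3(53) + 25 = 478
R(6) = 2(478) + 3(147) + 30 = 1427
R(7) = 2(1427) + 3(478) + 35 = 4323
R(8) = 2(4323) + 3(1427) + 40 = 12967
R(9) = 2(12967) + 3(4323) + 45 = 38948
R(10) = 2(38948) + 3(12967) + 50 = 116847

116847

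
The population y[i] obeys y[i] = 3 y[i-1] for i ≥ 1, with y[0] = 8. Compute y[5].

1944

y[1] = 3·8 = 24
y[2] = 3·24 = 72
y[3] = 3·72 = 216
y[4] = 3·216 = 648
y[5] = 3·648 = 1944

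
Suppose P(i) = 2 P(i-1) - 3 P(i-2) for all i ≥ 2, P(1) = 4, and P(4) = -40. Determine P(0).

8

Let P(0) = z.
P(2) = 8 - 3z
P(3) = 4 - 6z
P(4) = -16 - 3z
So -16 - 3z = -40, giving z = 8.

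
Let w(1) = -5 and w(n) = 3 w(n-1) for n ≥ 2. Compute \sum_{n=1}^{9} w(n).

-49205

w(2) = 3(-5) = -15
w(3) = 3(-15) = -45
w(4) = 3(-45) = -135
w(5) = 3(-135) = -405
w(6) = 3(-405) = -1215
w(7) = 3(-1215) = -3645
w(8) = 3(-3645) = -10935
w(9) = 3(-10935) = -32805
Sum = (-5) + (-15) + (-45) + (-135) + (-405) + (-1215) + (-3645) + (-10935) + (-32805) = -49205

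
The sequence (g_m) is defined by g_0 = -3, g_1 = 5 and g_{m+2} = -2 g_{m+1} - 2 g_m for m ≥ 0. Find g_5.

g_2 = -2·5 - 2·(-3) = -4
g_3 = -2·(-4) - 2·5 = -2
g_4 = -2·(-2) - 2·(-4) = 12
g_5 = -2·12 - 2·(-2) = -20

-20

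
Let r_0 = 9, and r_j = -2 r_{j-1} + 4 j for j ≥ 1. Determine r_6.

528

r_1 = -2·9 + 4 = -14
r_2 = -2·(-14) + 8 = 36
r_3 = -2·36 + 12 = -60
r_4 = -2·(-60) + 16 = 136
r_5 = -2·136 + 20 = -252
r_6 = -2·(-252) + 24 = 528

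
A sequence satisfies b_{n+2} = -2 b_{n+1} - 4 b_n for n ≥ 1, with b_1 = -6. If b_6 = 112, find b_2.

Let b_2 = y.
b_3 = 24 - 2y
b_4 = -48
b_5 = 8y
b_6 = 192 - 16y
So 192 - 16y = 112, giving y = 5.

5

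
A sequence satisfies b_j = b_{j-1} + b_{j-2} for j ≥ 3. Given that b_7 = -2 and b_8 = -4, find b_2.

-4

Rearranging, b_{j-2} = b_j - b_{j-1}.
b_6 = -4 - (-2) = -2
b_5 = -2 - (-2) = 0
b_4 = -2 - 0 = -2
b_3 = 0 - (-2) = 2
b_2 = -2 - 2 = -4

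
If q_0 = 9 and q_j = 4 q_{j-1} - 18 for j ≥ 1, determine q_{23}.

The fixed point is -18/(1 - 4) = 6, so q_j - 6 = 4(q_{j-1} - 6).
Hence q_j = 3·4^j + 6.
q_{23} = 3·4^{23} + 6 = 3·70368744177664 + 6 = 211106232532998.

211106232532998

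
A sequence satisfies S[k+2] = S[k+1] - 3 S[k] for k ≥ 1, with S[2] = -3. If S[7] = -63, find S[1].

Let S[1] = w.
S[3] = -3 - 3w
S[4] = 6 - 3w
S[5] = 15 + 6w
S[6] = -3 + 15w
S[7] = -48 - 3w
So -48 - 3w = -63, giving w = 5.

5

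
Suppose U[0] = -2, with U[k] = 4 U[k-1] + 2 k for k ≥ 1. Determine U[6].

-4556

U[1] = 4(-2) + 2 = -6
U[2] = 4(-6) + 4 = -20
U[3] = 4(-20) + 6 = -74
U[4] = 4(-74) + 8 = -288
U[5] = 4(-288) + 10 = -1142
U[6] = 4(-1142) + 12 = -4556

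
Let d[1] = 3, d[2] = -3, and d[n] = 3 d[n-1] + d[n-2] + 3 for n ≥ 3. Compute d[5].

-27

d[3] = 3·(-3) + 3 + 3 = -3
d[4] = 3·(-3) + (-3) + 3 = -9
d[5] = 3·(-9) + (-3) + 3 = -27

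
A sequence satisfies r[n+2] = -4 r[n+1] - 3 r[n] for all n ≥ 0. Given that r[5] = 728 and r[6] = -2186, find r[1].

Rearranging, r[n-2] = (r[n] + 4 r[n-1]) / -3.
r[4] = (-2186 + 4(728)) / -3 = 726/-3 = -242
r[3] = (728 + 4(-242)) / -3 = -240/-3 = 80
r[2] = (-242 + 4(80)) / -3 = 78/-3 = -26
r[1] = (80 + 4(-26)) / -3 = -24/-3 = 8

8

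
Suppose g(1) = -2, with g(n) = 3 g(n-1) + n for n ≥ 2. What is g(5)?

g(2) = 3(-2) + 2 = -4
g(3) = 3(-4) + 3 = -9
g(4) = 3(-9) + 4 = -23
g(5) = 3(-23) + 5 = -64

-64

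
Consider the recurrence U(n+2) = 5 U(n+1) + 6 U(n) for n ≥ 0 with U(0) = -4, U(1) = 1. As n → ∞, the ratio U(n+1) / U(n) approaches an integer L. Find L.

The characteristic equation is r^2 - 5r - 6 = 0, which factors as (r - 6)(r + 1) = 0.
So the roots are 6 and -1. Since |6| > |-1| and the coefficient of 6^n is non-zero, the ratio tends to 6.

6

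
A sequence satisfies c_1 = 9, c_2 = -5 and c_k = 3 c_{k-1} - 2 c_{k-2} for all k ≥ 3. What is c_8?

c_3 = 3·(-5) - 2·9 = -33
c_4 = 3·(-33) - 2·(-5) = -89
c_5 = 3·(-89) - 2·(-33) = -201
c_6 = 3·(-201) - 2·(-89) = -425
c_7 = 3·(-425) - 2·(-201) = -873
c_8 = 3·(-873) - 2·(-425) = -1769

-1769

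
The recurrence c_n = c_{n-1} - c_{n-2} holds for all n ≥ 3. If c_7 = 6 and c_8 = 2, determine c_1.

Rearranging, c_{n-2} = -(c_n - c_{n-1}).
c_6 = -(2 - 6) = 4
c_5 = -(6 - 4) = -2
c_4 = -(4 - (-2)) = -6
c_3 = -(-2 - (-6)) = -4
c_2 = -(-6 - (-4)) = 2
c_1 = -(-4 - 2) = 6

6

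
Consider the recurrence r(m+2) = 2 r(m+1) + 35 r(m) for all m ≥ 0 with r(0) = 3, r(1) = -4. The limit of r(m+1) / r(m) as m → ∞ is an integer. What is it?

7

The characteristic equation is r^2 - 2r - 35 = 0, which factors as (r - 7)(r + 5) = 0.
So the roots are 7 and -5. Since |7| > |-5| and the coefficient of 7^m is non-zero, the ratio tends to 7.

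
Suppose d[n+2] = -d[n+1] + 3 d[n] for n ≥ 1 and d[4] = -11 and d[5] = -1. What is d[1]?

Rearranging, d[n-2] = (d[n] + d[n-1]) / 3.
d[3] = (-1 + (-11)) / 3 = -12/3 = -4
d[2] = (-11 + (-4)) / 3 = -15/3 = -5
d[1] = (-4 + (-5)) / 3 = -9/3 = -3

-3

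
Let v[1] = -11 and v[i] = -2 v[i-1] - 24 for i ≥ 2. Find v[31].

The fixed point is -24/(1 + 2) = -8, so v[i] + 8 = -2(v[i-1] + 8).
Hence v[i] = -3·(-2)^{i-1} - 8.
v[31] = -3·(-2)^{30} - 8 = -3·1073741824 - 8 = -3221225480.

-3221225480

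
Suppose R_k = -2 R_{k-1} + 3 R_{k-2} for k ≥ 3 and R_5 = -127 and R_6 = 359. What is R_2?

Rearranging, R_{k-2} = (R_k + 2 R_{k-1}) / 3.
R_4 = (359 + 2*(-127)) / 3 = 105/3 = 35
R_3 = (-127 + 2*35) / 3 = -57/3 = -19
R_2 = (35 + 2*(-19)) / 3 = -3/3 = -1

-1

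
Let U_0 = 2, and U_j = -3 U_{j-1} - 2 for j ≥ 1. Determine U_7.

-5468

U_1 = -3*2 - 2 = -8
U_2 = -3*(-8) - 2 = 22
U_3 = -3*22 - 2 = -68
U_4 = -3*(-68) - 2 = 202
U_5 = -3*202 - 2 = -608
U_6 = -3*(-608) - 2 = 1822
U_7 = -3*1822 - 2 = -5468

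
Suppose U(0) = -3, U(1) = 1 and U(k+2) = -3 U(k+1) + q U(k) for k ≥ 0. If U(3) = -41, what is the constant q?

U(2) = -3 - 3q
U(3) = 9 + 10q
So 9 + 10q = -41, giving q = -5.

-5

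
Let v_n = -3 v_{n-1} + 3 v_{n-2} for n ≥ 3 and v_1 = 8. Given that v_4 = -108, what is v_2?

-3

Let v_2 = y.
v_3 = 24 - 3y
v_4 = -72 + 12y
So -72 + 12y = -108, giving y = -3.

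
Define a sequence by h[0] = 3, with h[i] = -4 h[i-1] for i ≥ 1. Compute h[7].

-49152

h[1] = -4*3 = -12
h[2] = -4*(-12) = 48
h[3] = -4*48 = -192
h[4] = -4*(-192) = 768
h[5] = -4*768 = -3072
h[6] = -4*(-3072) = 12288
h[7] = -4*12288 = -49152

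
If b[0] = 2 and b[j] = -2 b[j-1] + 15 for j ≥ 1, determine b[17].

The fixed point is 15/(1 + 2) = 5, so b[j] - 5 = -2(b[j-1] - 5).
Hence b[j] = -3·(-2)^j + 5.
b[17] = -3·(-2)^{17} + 5 = -3·-131072 + 5 = 393221.

393221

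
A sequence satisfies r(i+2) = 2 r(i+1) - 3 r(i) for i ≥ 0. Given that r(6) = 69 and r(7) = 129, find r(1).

Rearranging, r(i-2) = (r(i) - 2 r(i-1)) / -3.
r(5) = (129 - 2(69)) / -3 = -9/-3 = 3
r(4) = (69 - 2(3)) / -3 = 63/-3 = -21
r(3) = (3 - 2(-21)) / -3 = 45/-3 = -15
r(2) = (-21 - 2(-15)) / -3 = 9/-3 = -3
r(1) = (-15 - 2(-3)) / -3 = -9/-3 = 3

3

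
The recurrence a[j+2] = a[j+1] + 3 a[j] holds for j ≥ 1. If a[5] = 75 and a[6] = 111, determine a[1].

Rearranging, a[j-2] = (a[j] - a[j-1]) / 3.
a[4] = (111 - 75) / 3 = 36/3 = 12
a[3] = (75 - 12) / 3 = 63/3 = 21
a[2] = (12 - 21) / 3 = -9/3 = -3
a[1] = (21 - (-3)) / 3 = 24/3 = 8

8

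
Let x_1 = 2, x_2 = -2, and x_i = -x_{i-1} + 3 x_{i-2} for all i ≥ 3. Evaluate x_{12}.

-12320

x_3 = -(-2) + 3(2) = 8
x_4 = -8 + 3(-2) = -14
x_5 = -(-14) + 3(8) = 38
x_6 = -38 + 3(-14) = -80
x_7 = -(-80) + 3(38) = 194
x_8 = -194 + 3(-80) = -434
x_9 = -(-434) + 3(194) = 1016
x_{10} = -1016 + 3(-434) = -2318
x_{11} = -(-2318) + 3(1016) = 5366
x_{12} = -5366 + 3(-2318) = -12320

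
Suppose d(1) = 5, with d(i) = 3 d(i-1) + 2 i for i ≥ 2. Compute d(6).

d(2) = 3(5) + 4 = 19
d(3) = 3(19) + 6 = 63
d(4) = 3(63) + 8 = 197
d(5) = 3(197) + 10 = 601
d(6) = 3(601) + 12 = 1815

1815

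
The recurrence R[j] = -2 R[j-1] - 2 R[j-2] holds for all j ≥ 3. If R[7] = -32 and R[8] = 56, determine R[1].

-3

Rearranging, R[j-2] = (R[j] + 2 R[j-1]) / -2.
R[6] = (56 + 2·(-32)) / -2 = -8/-2 = 4
R[5] = (-32 + 2·4) / -2 = -24/-2 = 12
R[4] = (4 + 2·12) / -2 = 28/-2 = -14
R[3] = (12 + 2·(-14)) / -2 = -16/-2 = 8
R[2] = (-14 + 2·8) / -2 = 2/-2 = -1
R[1] = (8 + 2·(-1)) / -2 = 6/-2 = -3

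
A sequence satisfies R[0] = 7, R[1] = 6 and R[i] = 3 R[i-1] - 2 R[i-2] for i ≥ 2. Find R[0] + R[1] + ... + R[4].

9

R[2] = 3*6 - 2*7 = 4
R[3] = 3*4 - 2*6 = 0
R[4] = 3*0 - 2*4 = -8
Sum = 7 + 6 + 4 + 0 + (-8) = 9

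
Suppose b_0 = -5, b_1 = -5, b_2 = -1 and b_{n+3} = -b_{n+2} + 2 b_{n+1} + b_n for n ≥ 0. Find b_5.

-36

b_3 = -(-1) + 2·(-5) + (-5) = -14
b_4 = -(-14) + 2·(-1) + (-5) = 7
b_5 = -7 + 2·(-14) + (-1) = -36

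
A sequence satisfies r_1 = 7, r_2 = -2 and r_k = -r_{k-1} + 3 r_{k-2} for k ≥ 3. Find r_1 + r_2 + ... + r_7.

391

r_3 = -(-2) + 3*7 = 23
r_4 = -23 + 3*(-2) = -29
r_5 = -(-29) + 3*23 = 98
r_6 = -98 + 3*(-29) = -185
r_7 = -(-185) + 3*98 = 479
Sum = 7 + (-2) + 23 + (-29) + 98 + (-185) + 479 = 391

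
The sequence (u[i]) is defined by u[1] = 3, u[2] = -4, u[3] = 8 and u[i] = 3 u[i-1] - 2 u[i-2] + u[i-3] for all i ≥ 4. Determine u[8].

u[4] = 3·8 - 2·(-4) + 3 = 35
u[5] = 3·35 - 2·8 + (-4) = 85
u[6] = 3·85 - 2·35 + 8 = 193
u[7] = 3·193 - 2·85 + 35 = 444
u[8] = 3·444 - 2·193 + 85 = 1031

1031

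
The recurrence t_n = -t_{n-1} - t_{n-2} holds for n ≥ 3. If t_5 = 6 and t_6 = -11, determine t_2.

6

Rearranging, t_{n-2} = -(t_n + t_{n-1}).
t_4 = -(-11 + 6) = 5
t_3 = -(6 + 5) = -11
t_2 = -(5 + (-11)) = 6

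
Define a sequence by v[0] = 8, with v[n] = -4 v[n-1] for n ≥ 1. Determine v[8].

524288

v[1] = -4*8 = -32
v[2] = -4*(-32) = 128
v[3] = -4*128 = -512
v[4] = -4*(-512) = 2048
v[5] = -4*2048 = -8192
v[6] = -4*(-8192) = 32768
v[7] = -4*32768 = -131072
v[8] = -4*(-131072) = 524288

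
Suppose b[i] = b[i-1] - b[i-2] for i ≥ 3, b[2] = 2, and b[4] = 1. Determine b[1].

-1

Let b[1] = y.
b[3] = 2 - y
b[4] = -y
So -y = 1, giving y = -1.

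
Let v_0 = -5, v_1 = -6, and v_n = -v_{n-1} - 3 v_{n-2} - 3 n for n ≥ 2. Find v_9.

768

v_2 = -(-6) - 3·(-5) - 6 = 15
v_3 = -15 - 3·(-6) - 9 = -6
v_4 = -(-6) - 3·15 - 12 = -51
v_5 = -(-51) - 3·(-6) - 15 = 54
v_6 = -54 - 3·(-51) - 18 = 81
v_7 = -81 - 3·54 - 21 = -264
v_8 = -(-264) - 3·81 - 24 = -3
v_9 = -(-3) - 3·(-264) - 27 = 768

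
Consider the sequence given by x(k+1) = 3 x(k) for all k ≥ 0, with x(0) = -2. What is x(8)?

-13122

x(1) = 3*(-2) = -6
x(2) = 3*(-6) = -18
x(3) = 3*(-18) = -54
x(4) = 3*(-54) = -162
x(5) = 3*(-162) = -486
x(6) = 3*(-486) = -1458
x(7) = 3*(-1458) = -4374
x(8) = 3*(-4374) = -13122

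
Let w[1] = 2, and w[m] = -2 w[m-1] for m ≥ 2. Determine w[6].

w[2] = -2(2) = -4
w[3] = -2(-4) = 8
w[4] = -2(8) = -16
w[5] = -2(-16) = 32
w[6] = -2(32) = -64

-64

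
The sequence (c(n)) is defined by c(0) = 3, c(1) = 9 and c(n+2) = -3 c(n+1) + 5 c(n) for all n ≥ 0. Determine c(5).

c(2) = -3·9 + 5·3 = -12
c(3) = -3·(-12) + 5·9 = 81
c(4) = -3·81 + 5·(-12) = -303
c(5) = -3·(-303) + 5·81 = 1314

1314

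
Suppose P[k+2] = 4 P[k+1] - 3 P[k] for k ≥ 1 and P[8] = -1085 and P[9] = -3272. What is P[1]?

Rearranging, P[k-2] = (P[k] - 4 P[k-1]) / -3.
P[7] = (-3272 - 4·(-1085)) / -3 = 1068/-3 = -356
P[6] = (-1085 - 4·(-356)) / -3 = 339/-3 = -113
P[5] = (-356 - 4·(-113)) / -3 = 96/-3 = -32
P[4] = (-113 - 4·(-32)) / -3 = 15/-3 = -5
P[3] = (-32 - 4·(-5)) / -3 = -12/-3 = 4
P[2] = (-5 - 4·4) / -3 = -21/-3 = 7
P[1] = (4 - 4·7) / -3 = -24/-3 = 8

8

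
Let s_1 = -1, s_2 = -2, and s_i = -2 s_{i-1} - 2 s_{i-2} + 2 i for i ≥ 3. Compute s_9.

s_3 = -2·(-2) - 2·(-1) + 6 = 12
s_4 = -2·12 - 2·(-2) + 8 = -12
s_5 = -2·(-12) - 2·12 + 10 = 10
s_6 = -2·10 - 2·(-12) + 12 = 16
s_7 = -2·16 - 2·10 + 14 = -38
s_8 = -2·(-38) - 2·16 + 16 = 60
s_9 = -2·60 - 2·(-38) + 18 = -26

-26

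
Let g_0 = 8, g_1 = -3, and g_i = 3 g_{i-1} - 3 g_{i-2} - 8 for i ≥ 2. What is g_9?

g_2 = 3·(-3) - 3·8 - 8 = -41
g_3 = 3·(-41) - 3·(-3) - 8 = -122
g_4 = 3·(-122) - 3·(-41) - 8 = -251
g_5 = 3·(-251) - 3·(-122) - 8 = -395
g_6 = 3·(-395) - 3·(-251) - 8 = -440
g_7 = 3·(-440) - 3·(-395) - 8 = -143
g_8 = 3·(-143) - 3·(-440) - 8 = 883
g_9 = 3·883 - 3·(-143) - 8 = 3070

3070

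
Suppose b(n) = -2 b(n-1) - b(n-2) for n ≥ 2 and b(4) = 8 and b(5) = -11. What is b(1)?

1

Rearranging, b(n-2) = -(b(n) + 2 b(n-1)).
b(3) = -(-11 + 2(8)) = -5
b(2) = -(8 + 2(-5)) = 2
b(1) = -(-5 + 2(2)) = 1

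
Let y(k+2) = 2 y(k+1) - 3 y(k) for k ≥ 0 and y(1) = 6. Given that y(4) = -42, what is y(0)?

Let y(0) = x.
y(2) = 12 - 3x
y(3) = 6 - 6x
y(4) = -24 - 3x
So -24 - 3x = -42, giving x = 6.

6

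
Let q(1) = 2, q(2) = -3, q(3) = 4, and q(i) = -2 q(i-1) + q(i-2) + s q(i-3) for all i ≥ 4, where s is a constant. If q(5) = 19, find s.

1

q(4) = -11 + 2s
q(5) = 26 - 7s
So 26 - 7s = 19, giving s = 1.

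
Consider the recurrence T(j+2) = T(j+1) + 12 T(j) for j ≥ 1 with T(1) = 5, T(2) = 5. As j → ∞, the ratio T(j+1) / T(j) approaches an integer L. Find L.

4

The characteristic equation is r^2 - r - 12 = 0, which factors as (r - 4)(r + 3) = 0.
So the roots are 4 and -3. Since |4| > |-3| and the coefficient of 4^j is non-zero, the ratio tends to 4.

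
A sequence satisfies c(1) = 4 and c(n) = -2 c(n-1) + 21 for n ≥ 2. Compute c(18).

The fixed point is 21/(1 + 2) = 7, so c(n) - 7 = -2(c(n-1) - 7).
Hence c(n) = -3·(-2)^{n-1} + 7.
c(18) = -3·(-2)^{17} + 7 = -3·-131072 + 7 = 393223.

393223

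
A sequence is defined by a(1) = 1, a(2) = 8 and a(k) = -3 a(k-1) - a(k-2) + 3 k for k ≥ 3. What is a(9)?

a(3) = -3(8) - 1 + 9 = -16
a(4) = -3(-16) - 8 + 12 = 52
a(5) = -3(52) - (-16) + 15 = -125
a(6) = -3(-125) - 52 + 18 = 341
a(7) = -3(341) - (-125) + 21 = -877
a(8) = -3(-877) - 341 + 24 = 2314
a(9) = -3(2314) - (-877) + 27 = -6038

-6038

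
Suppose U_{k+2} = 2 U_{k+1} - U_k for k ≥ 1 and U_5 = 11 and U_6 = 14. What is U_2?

Rearranging, U_{k-2} = -(U_k - 2 U_{k-1}).
U_4 = -(14 - 2·11) = 8
U_3 = -(11 - 2·8) = 5
U_2 = -(8 - 2·5) = 2

2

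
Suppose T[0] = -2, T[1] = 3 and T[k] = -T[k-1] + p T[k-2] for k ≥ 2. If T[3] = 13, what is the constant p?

T[2] = -3 - 2p
T[3] = 3 + 5p
So 3 + 5p = 13, giving p = 2.

2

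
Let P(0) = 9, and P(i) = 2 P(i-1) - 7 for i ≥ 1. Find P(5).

71

P(1) = 2·9 - 7 = 11
P(2) = 2·11 - 7 = 15
P(3) = 2·15 - 7 = 23
P(4) = 2·23 - 7 = 39
P(5) = 2·39 - 7 = 71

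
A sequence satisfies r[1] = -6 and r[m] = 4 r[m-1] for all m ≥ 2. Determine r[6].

r[2] = 4*(-6) = -24
r[3] = 4*(-24) = -96
r[4] = 4*(-96) = -384
r[5] = 4*(-384) = -1536
r[6] = 4*(-1536) = -6144

-6144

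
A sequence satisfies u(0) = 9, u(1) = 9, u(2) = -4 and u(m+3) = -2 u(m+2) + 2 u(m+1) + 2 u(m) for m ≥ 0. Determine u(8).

-3400

u(3) = -2·(-4) + 2·9 + 2·9 = 44
u(4) = -2·44 + 2·(-4) + 2·9 = -78
u(5) = -2·(-78) + 2·44 + 2·(-4) = 236
u(6) = -2·236 + 2·(-78) + 2·44 = -540
u(7) = -2·(-540) + 2·236 + 2·(-78) = 1396
u(8) = -2·1396 + 2·(-540) + 2·236 = -3400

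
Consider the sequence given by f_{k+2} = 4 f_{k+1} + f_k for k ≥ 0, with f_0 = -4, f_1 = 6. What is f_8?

f_2 = 4(6) + (-4) = 20
f_3 = 4(20) + 6 = 86
f_4 = 4(86) + 20 = 364
f_5 = 4(364) + 86 = 1542
f_6 = 4(1542) + 364 = 6532
f_7 = 4(6532) + 1542 = 27670
f_8 = 4(27670) + 6532 = 117212

117212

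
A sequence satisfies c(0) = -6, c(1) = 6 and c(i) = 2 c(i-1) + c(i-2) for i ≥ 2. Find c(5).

102

c(2) = 2(6) + (-6) = 6
c(3) = 2(6) + 6 = 18
c(4) = 2(18) + 6 = 42
c(5) = 2(42) + 18 = 102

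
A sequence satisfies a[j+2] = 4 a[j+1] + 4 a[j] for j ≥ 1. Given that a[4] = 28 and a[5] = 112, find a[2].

7

Rearranging, a[j-2] = (a[j] - 4 a[j-1]) / 4.
a[3] = (112 - 4(28)) / 4 = 0/4 = 0
a[2] = (28 - 4(0)) / 4 = 28/4 = 7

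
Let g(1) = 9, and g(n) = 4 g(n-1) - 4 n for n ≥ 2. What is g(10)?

1543752

g(2) = 4*9 - 8 = 28
g(3) = 4*28 - 12 = 100
g(4) = 4*100 - 16 = 384
g(5) = 4*384 - 20 = 1516
g(6) = 4*1516 - 24 = 6040
g(7) = 4*6040 - 28 = 24132
g(8) = 4*24132 - 32 = 96496
g(9) = 4*96496 - 36 = 385948
g(10) = 4*385948 - 40 = 1543752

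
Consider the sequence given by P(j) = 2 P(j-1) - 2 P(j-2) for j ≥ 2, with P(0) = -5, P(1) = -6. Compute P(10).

-32

P(2) = 2(-6) - 2(-5) = -2
P(3) = 2(-2) - 2(-6) = 8
P(4) = 2(8) - 2(-2) = 20
P(5) = 2(20) - 2(8) = 24
P(6) = 2(24) - 2(20) = 8
P(7) = 2(8) - 2(24) = -32
P(8) = 2(-32) - 2(8) = -80
P(9) = 2(-80) - 2(-32) = -96
P(10) = 2(-96) - 2(-80) = -32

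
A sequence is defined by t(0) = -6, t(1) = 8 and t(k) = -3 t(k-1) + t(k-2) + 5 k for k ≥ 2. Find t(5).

855

t(2) = -3·8 + (-6) + 10 = -20
t(3) = -3·(-20) + 8 + 15 = 83
t(4) = -3·83 + (-20) + 20 = -249
t(5) = -3·(-249) + 83 + 25 = 855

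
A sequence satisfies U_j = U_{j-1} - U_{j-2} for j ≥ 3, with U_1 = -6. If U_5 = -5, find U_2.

5

Let U_2 = w.
U_3 = 6 + w
U_4 = 6
U_5 = -w
So -w = -5, giving w = 5.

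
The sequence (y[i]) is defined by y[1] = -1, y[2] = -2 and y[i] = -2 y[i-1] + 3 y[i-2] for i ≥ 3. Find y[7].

181

y[3] = -2(-2) + 3(-1) = 1
y[4] = -2(1) + 3(-2) = -8
y[5] = -2(-8) + 3(1) = 19
y[6] = -2(19) + 3(-8) = -62
y[7] = -2(-62) + 3(19) = 181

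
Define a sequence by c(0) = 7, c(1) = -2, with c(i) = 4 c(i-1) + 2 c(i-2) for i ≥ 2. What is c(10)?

711776

c(2) = 4·(-2) + 2·7 = 6
c(3) = 4·6 + 2·(-2) = 20
c(4) = 4·20 + 2·6 = 92
c(5) = 4·92 + 2·20 = 408
c(6) = 4·408 + 2·92 = 1816
c(7) = 4·1816 + 2·408 = 8080
c(8) = 4·8080 + 2·1816 = 35952
c(9) = 4·35952 + 2·8080 = 159968
c(10) = 4·159968 + 2·35952 = 711776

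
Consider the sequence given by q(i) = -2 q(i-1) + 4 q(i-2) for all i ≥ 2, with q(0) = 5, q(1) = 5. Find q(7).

-960

q(2) = -2·5 + 4·5 = 10
q(3) = -2·10 + 4·5 = 0
q(4) = -2·0 + 4·10 = 40
q(5) = -2·40 + 4·0 = -80
q(6) = -2·(-80) + 4·40 = 320
q(7) = -2·320 + 4·(-80) = -960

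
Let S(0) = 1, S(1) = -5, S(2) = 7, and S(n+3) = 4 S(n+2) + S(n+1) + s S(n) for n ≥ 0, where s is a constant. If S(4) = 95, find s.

4

S(3) = 23 + s
S(4) = 99 - s
So 99 - s = 95, giving s = 4.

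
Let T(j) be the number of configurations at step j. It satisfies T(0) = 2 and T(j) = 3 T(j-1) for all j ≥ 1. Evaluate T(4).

162

T(1) = 3*2 = 6
T(2) = 3*6 = 18
T(3) = 3*18 = 54
T(4) = 3*54 = 162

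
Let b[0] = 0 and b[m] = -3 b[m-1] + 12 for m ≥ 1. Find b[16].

The fixed point is 12/(1 + 3) = 3, so b[m] - 3 = -3(b[m-1] - 3).
Hence b[m] = -3·(-3)^m + 3.
b[16] = -3·(-3)^{16} + 3 = -3·43046721 + 3 = -129140160.

-129140160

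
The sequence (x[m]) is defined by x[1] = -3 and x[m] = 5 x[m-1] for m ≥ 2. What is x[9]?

-1171875

x[2] = 5·(-3) = -15
x[3] = 5·(-15) = -75
x[4] = 5·(-75) = -375
x[5] = 5·(-375) = -1875
x[6] = 5·(-1875) = -9375
x[7] = 5·(-9375) = -46875
x[8] = 5·(-46875) = -234375
x[9] = 5·(-234375) = -1171875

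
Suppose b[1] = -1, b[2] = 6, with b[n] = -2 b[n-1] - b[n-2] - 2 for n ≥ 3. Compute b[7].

b[3] = -2·6 - (-1) - 2 = -13
b[4] = -2·(-13) - 6 - 2 = 18
b[5] = -2·18 - (-13) - 2 = -25
b[6] = -2·(-25) - 18 - 2 = 30
b[7] = -2·30 - (-25) - 2 = -37

-37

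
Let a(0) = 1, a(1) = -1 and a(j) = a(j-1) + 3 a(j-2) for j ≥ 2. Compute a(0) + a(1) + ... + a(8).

a(2) = (-1) + 3(1) = 2
a(3) = 2 + 3(-1) = -1
a(4) = (-1) + 3(2) = 5
a(5) = 5 + 3(-1) = 2
a(6) = 2 + 3(5) = 17
a(7) = 17 + 3(2) = 23
a(8) = 23 + 3(17) = 74
Sum = 1 + (-1) + 2 + (-1) + 5 + 2 + 17 + 23 + 74 = 122

122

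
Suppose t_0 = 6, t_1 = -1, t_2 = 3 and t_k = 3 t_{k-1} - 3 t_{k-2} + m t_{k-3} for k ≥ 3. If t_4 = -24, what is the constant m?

-3

t_3 = 12 + 6m
t_4 = 27 + 17m
So 27 + 17m = -24, giving m = -3.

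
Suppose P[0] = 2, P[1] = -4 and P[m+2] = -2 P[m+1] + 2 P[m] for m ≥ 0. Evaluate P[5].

P[2] = -2·(-4) + 2·2 = 12
P[3] = -2·12 + 2·(-4) = -32
P[4] = -2·(-32) + 2·12 = 88
P[5] = -2·88 + 2·(-32) = -240

-240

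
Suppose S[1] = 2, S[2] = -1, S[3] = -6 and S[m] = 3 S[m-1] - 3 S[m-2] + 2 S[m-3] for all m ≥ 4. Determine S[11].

-1025

S[4] = 3·(-6) - 3·(-1) + 2·2 = -11
S[5] = 3·(-11) - 3·(-6) + 2·(-1) = -17
S[6] = 3·(-17) - 3·(-11) + 2·(-6) = -30
S[7] = 3·(-30) - 3·(-17) + 2·(-11) = -61
S[8] = 3·(-61) - 3·(-30) + 2·(-17) = -127
S[9] = 3·(-127) - 3·(-61) + 2·(-30) = -258
S[10] = 3·(-258) - 3·(-127) + 2·(-61) = -515
S[11] = 3·(-515) - 3·(-258) + 2·(-127) = -1025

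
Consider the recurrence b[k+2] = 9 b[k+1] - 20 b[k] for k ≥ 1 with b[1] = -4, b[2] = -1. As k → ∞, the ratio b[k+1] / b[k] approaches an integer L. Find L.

The characteristic equation is r^2 - 9r + 20 = 0, which factors as (r - 5)(r - 4) = 0.
So the roots are 5 and 4. Since |5| > |4| and the coefficient of 5^k is non-zero, the ratio tends to 5.

5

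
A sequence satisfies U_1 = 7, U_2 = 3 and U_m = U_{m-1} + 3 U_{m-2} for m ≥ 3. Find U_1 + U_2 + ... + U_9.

U_3 = 3 + 3(7) = 24
U_4 = 24 + 3(3) = 33
U_5 = 33 + 3(24) = 105
U_6 = 105 + 3(33) = 204
U_7 = 204 + 3(105) = 519
U_8 = 519 + 3(204) = 1131
U_9 = 1131 + 3(519) = 2688
Sum = 7 + 3 + 24 + 33 + 105 + 204 + 519 + 1131 + 2688 = 4714

4714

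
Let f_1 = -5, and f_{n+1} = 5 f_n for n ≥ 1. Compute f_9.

-1953125

f_2 = 5*(-5) = -25
f_3 = 5*(-25) = -125
f_4 = 5*(-125) = -625
f_5 = 5*(-625) = -3125
f_6 = 5*(-3125) = -15625
f_7 = 5*(-15625) = -78125
f_8 = 5*(-78125) = -390625
f_9 = 5*(-390625) = -1953125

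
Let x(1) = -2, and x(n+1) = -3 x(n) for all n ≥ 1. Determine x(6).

486

x(2) = -3(-2) = 6
x(3) = -3(6) = -18
x(4) = -3(-18) = 54
x(5) = -3(54) = -162
x(6) = -3(-162) = 486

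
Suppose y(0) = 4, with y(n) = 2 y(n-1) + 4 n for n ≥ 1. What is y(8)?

3032

y(1) = 2·4 + 4 = 12
y(2) = 2·12 + 8 = 32
y(3) = 2·32 + 12 = 76
y(4) = 2·76 + 16 = 168
y(5) = 2·168 + 20 = 356
y(6) = 2·356 + 24 = 736
y(7) = 2·736 + 28 = 1500
y(8) = 2·1500 + 32 = 3032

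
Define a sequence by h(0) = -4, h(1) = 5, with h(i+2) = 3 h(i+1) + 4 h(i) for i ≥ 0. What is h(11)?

838865

h(2) = 3*5 + 4*(-4) = -1
h(3) = 3*(-1) + 4*5 = 17
h(4) = 3*17 + 4*(-1) = 47
h(5) = 3*47 + 4*17 = 209
h(6) = 3*209 + 4*47 = 815
h(7) = 3*815 + 4*209 = 3281
h(8) = 3*3281 + 4*815 = 13103
h(9) = 3*13103 + 4*3281 = 52433
h(10) = 3*52433 + 4*13103 = 209711
h(11) = 3*209711 + 4*52433 = 838865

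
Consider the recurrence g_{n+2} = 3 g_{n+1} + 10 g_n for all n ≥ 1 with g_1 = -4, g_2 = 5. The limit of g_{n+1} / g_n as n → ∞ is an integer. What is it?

5

The characteristic equation is r^2 - 3r - 10 = 0, which factors as (r - 5)(r + 2) = 0.
So the roots are 5 and -2. Since |5| > |-2| and the coefficient of 5^n is non-zero, the ratio tends to 5.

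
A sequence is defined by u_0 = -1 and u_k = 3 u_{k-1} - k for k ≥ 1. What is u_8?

u_1 = 3·(-1) - 1 = -4
u_2 = 3·(-4) - 2 = -14
u_3 = 3·(-14) - 3 = -45
u_4 = 3·(-45) - 4 = -139
u_5 = 3·(-139) - 5 = -422
u_6 = 3·(-422) - 6 = -1272
u_7 = 3·(-1272) - 7 = -3823
u_8 = 3·(-3823) - 8 = -11477

-11477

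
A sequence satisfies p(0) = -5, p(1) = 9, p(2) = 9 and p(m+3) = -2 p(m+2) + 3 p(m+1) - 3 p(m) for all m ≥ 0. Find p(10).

p(3) = -2·9 + 3·9 - 3·(-5) = 24
p(4) = -2·24 + 3·9 - 3·9 = -48
p(5) = -2·(-48) + 3·24 - 3·9 = 141
p(6) = -2·141 + 3·(-48) - 3·24 = -498
p(7) = -2·(-498) + 3·141 - 3·(-48) = 1563
p(8) = -2·1563 + 3·(-498) - 3·141 = -5043
p(9) = -2·(-5043) + 3·1563 - 3·(-498) = 16269
p(10) = -2·16269 + 3·(-5043) - 3·1563 = -52356

-52356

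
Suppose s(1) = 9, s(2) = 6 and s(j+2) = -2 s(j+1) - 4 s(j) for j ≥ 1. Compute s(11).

3072

s(3) = -2*6 - 4*9 = -48
s(4) = -2*(-48) - 4*6 = 72
s(5) = -2*72 - 4*(-48) = 48
s(6) = -2*48 - 4*72 = -384
s(7) = -2*(-384) - 4*48 = 576
s(8) = -2*576 - 4*(-384) = 384
s(9) = -2*384 - 4*576 = -3072
s(10) = -2*(-3072) - 4*384 = 4608
s(11) = -2*4608 - 4*(-3072) = 3072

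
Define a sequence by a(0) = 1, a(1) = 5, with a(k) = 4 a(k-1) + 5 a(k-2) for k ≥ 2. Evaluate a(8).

a(2) = 4(5) + 5(1) = 25
a(3) = 4(25) + 5(5) = 125
a(4) = 4(125) + 5(25) = 625
a(5) = 4(625) + 5(125) = 3125
a(6) = 4(3125) + 5(625) = 15625
a(7) = 4(15625) + 5(3125) = 78125
a(8) = 4(78125) + 5(15625) = 390625

390625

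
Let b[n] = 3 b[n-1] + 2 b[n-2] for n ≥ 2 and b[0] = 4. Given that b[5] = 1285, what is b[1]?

7

Let b[1] = v.
b[2] = 8 + 3v
b[3] = 24 + 11v
b[4] = 88 + 39v
b[5] = 312 + 139v
So 312 + 139v = 1285, giving v = 7.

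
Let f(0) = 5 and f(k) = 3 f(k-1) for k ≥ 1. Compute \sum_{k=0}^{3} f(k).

200

f(1) = 3*5 = 15
f(2) = 3*15 = 45
f(3) = 3*45 = 135
Sum = 5 + 15 + 45 + 135 = 200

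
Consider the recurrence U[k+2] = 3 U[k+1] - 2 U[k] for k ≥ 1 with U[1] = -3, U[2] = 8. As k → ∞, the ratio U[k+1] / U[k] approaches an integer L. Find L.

2

The characteristic equation is r^2 - 3r + 2 = 0, which factors as (r - 2)(r - 1) = 0.
So the roots are 2 and 1. Since |2| > |1| and the coefficient of 2^k is non-zero, the ratio tends to 2.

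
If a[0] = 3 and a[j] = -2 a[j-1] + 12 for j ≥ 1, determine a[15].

The fixed point is 12/(1 + 2) = 4, so a[j] - 4 = -2(a[j-1] - 4).
Hence a[j] = -1·(-2)^j + 4.
a[15] = -1·(-2)^{15} + 4 = -1·-32768 + 4 = 32772.

32772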